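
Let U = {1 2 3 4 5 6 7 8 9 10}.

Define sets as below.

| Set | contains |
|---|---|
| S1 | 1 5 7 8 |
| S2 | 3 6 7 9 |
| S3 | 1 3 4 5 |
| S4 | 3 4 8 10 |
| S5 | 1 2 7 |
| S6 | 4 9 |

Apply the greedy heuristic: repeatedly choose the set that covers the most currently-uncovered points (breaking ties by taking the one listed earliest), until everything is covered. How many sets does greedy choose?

4

Greedy: pick S1 (covers 4 new) → pick S2 (covers 3 new) → pick S4 (covers 2 new) → pick S5 (covers 1 new). Total picks: 4.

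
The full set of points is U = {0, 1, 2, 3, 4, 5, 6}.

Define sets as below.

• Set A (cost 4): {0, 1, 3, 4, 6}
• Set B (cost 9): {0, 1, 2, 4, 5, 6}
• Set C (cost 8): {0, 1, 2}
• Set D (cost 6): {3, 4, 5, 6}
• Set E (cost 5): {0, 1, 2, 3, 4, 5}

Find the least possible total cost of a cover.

9

A, E together cover every point (A ∪ E = {0, 1, 2, 3, 4, 5, 6}); total cost 4 + 5 = 9.
No covering selection has total cost below 9.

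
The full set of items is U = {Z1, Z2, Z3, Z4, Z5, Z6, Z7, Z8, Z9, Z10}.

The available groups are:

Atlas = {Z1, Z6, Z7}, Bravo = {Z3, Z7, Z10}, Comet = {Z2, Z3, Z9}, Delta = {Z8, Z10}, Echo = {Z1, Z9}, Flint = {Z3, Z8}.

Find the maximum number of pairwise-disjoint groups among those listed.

3

Atlas, Comet, Delta are pairwise disjoint (Atlas={Z1,Z6,Z7}; Comet={Z2,Z3,Z9}; Delta={Z8,Z10}).
Every remaining group overlaps one of these, and no 4 of the listed groups are pairwise disjoint, so 3 is the maximum.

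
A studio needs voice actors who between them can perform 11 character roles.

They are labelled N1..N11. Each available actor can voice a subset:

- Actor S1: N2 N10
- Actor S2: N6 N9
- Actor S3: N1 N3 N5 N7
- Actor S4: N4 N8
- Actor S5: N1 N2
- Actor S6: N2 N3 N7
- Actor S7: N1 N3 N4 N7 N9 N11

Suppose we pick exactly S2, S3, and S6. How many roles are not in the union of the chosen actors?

4

Union of S2, S3, S6 = {N1, N2, N3, N5, N6, N7, N9}.
Not covered: N4, N8, N10, N11 — 4 roles.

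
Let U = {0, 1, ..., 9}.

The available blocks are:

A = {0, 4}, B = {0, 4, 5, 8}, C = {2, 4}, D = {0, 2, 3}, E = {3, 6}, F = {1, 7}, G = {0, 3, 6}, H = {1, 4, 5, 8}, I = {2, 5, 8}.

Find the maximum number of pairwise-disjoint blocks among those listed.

4

A, E, F, I are pairwise disjoint (A={0,4}; E={3,6}; F={1,7}; I={2,5,8}).
Every remaining block overlaps one of these, and no 5 of the listed blocks are pairwise disjoint, so 4 is the maximum.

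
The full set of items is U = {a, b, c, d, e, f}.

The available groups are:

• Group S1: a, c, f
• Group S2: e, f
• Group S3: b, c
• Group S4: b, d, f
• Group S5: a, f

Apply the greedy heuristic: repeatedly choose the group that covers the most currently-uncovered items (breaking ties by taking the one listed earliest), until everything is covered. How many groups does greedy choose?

Greedy: pick S1 (covers 3 new) → pick S4 (covers 2 new) → pick S2 (covers 1 new). Total picks: 3.

3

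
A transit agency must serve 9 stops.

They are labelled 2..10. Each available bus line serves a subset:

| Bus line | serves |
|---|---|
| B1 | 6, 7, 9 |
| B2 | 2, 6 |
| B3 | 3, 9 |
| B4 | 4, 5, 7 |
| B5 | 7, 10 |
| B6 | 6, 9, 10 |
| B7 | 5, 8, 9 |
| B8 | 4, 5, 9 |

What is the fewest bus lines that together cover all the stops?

B2 and B3 and B5 and B7 and B8 together: B2 ∪ B3 ∪ B5 ∪ B7 ∪ B8 = {2, 3, 4, 5, 6, 7, 8, 9, 10} — every stop is covered.
No 4 of the 8 bus lines cover everything (all 70 combinations miss at least one stop), so 5 is optimal.

5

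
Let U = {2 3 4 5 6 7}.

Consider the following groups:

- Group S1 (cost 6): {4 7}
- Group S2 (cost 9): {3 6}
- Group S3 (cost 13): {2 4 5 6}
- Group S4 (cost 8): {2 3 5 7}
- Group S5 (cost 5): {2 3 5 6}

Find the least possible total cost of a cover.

S1, S5 together cover every item (S1 ∪ S5 = {2, 3, 4, 5, 6, 7}); total cost 6 + 5 = 11.
No covering selection has total cost below 11.

11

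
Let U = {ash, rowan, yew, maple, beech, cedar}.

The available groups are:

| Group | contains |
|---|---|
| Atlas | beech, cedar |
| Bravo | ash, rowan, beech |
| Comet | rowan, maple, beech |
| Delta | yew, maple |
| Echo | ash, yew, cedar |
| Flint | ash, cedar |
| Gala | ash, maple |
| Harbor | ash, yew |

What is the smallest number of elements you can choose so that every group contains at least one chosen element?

3

The 3 elements {ash, yew, beech} hit every group.
No choice of 2 elements meets every group, so 3 is the minimum.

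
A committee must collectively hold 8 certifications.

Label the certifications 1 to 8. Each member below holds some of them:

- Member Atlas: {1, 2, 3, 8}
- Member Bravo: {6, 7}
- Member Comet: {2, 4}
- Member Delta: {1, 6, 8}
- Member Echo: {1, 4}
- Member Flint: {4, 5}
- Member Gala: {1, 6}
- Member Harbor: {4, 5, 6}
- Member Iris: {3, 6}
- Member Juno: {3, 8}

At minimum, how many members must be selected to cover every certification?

Take {Atlas, Bravo, Flint}. Their union is {1, 2, 3, 4, 5, 6, 7, 8}, which is all 8 certifications.
Only Bravo contains 7, so Bravo is forced; the remaining 6 certifications need at least 2 more members (each remaining member adds at most 4) — so at least 3 members are needed, and 3 is optimal.

3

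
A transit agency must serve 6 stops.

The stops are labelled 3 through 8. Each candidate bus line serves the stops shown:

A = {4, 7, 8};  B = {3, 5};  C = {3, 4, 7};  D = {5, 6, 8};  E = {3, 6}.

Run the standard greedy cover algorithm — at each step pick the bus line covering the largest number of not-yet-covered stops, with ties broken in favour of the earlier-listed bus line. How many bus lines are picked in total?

Greedy: pick A (covers 3 new) → pick B (covers 2 new) → pick D (covers 1 new). Total picks: 3.
(The true minimum cover uses only 2 bus lines, so greedy is not optimal here.)

3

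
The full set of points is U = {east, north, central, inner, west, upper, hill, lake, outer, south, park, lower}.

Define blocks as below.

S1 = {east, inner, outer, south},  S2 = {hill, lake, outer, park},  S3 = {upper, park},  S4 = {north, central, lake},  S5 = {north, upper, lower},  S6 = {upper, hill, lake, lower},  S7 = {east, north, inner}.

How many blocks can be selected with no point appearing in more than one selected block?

S1, S3, S4 are pairwise disjoint (S1={east,inner,outer,south}; S3={upper,park}; S4={north,central,lake}).
Every remaining block overlaps one of these, and no 4 of the listed blocks are pairwise disjoint, so 3 is the maximum.

3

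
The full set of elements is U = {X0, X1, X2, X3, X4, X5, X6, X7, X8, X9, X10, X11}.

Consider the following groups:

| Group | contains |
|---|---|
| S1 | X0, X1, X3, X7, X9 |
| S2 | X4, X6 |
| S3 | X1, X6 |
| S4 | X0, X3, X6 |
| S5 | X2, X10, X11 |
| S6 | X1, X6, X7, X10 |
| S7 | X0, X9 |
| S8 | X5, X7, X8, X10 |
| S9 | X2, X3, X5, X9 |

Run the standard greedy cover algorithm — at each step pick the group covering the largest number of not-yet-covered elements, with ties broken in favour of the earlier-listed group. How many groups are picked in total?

Greedy: pick S1 (covers 5 new) → pick S5 (covers 3 new) → pick S2 (covers 2 new) → pick S8 (covers 2 new). Total picks: 4.

4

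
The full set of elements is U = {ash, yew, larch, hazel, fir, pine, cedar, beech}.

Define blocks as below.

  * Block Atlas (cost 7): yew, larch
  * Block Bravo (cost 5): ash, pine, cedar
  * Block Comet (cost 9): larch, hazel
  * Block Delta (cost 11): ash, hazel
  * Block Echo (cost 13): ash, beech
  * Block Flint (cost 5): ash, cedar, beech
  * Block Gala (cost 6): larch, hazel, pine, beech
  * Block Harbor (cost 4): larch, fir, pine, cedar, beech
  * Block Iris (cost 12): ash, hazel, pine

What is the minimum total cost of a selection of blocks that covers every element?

22

Atlas, Flint, Gala, Harbor together cover every element (Atlas ∪ Flint ∪ Gala ∪ Harbor = {ash, yew, larch, hazel, fir, pine, cedar, beech}); total cost 7 + 5 + 6 + 4 = 22.
No covering selection has total cost below 22.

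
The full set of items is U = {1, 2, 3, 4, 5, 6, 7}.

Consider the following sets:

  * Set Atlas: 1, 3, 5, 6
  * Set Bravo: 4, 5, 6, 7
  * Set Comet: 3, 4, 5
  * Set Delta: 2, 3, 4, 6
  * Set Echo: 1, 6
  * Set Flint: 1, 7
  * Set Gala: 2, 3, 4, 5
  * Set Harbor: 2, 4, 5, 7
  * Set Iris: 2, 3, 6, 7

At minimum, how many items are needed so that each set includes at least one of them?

The 3 items {1, 5, 6} hit every set.
No choice of 2 items meets every set, so 3 is the minimum.

3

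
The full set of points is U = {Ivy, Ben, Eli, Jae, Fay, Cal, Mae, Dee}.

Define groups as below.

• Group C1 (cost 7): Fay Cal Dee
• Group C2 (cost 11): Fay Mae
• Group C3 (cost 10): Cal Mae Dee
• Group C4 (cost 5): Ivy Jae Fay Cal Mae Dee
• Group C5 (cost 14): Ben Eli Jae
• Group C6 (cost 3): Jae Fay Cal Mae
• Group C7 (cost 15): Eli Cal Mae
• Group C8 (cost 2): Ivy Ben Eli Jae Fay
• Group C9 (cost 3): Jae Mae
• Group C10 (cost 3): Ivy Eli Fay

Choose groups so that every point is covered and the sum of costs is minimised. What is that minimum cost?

C4, C8 together cover every point (C4 ∪ C8 = {Ivy, Ben, Eli, Jae, Fay, Cal, Mae, Dee}); total cost 5 + 2 = 7.
The greedy pick C8, C6, C4 costs 10; no covering selection beats 7.

7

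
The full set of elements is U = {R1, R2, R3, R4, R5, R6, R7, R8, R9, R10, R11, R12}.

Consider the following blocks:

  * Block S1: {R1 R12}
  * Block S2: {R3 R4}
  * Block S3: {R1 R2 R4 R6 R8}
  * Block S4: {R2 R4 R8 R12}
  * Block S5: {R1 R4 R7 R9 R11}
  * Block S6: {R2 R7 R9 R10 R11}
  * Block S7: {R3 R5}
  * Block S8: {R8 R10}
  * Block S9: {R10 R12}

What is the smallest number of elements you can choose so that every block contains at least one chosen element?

4

H = {R3, R4, R10, R12} meets every block (each contains at least one member of H), and |H| = 4.
No choice of 3 elements meets every block, so 4 is the minimum.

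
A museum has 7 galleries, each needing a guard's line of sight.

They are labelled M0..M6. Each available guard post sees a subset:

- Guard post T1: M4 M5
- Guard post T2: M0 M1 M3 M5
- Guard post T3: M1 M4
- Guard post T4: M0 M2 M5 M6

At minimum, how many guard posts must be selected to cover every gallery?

3

Take {T1, T2, T4}. Their union is {M0, M1, M2, M3, M4, M5, M6}, which is all 7 galleries.
Only T4 contains M2, so T4 is forced; the remaining 3 galleries need at least 2 more guard posts (each remaining guard post adds at most 2) — so at least 3 guard posts are needed, and 3 is optimal.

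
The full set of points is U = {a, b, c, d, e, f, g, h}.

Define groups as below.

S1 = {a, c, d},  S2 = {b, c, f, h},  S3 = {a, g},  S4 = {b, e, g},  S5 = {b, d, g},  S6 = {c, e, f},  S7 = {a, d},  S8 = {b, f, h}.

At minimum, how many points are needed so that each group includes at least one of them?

T = {a, f, g} meets every group (each contains at least one member of T), and |T| = 3.
No choice of 2 points meets every group, so 3 is the minimum.

3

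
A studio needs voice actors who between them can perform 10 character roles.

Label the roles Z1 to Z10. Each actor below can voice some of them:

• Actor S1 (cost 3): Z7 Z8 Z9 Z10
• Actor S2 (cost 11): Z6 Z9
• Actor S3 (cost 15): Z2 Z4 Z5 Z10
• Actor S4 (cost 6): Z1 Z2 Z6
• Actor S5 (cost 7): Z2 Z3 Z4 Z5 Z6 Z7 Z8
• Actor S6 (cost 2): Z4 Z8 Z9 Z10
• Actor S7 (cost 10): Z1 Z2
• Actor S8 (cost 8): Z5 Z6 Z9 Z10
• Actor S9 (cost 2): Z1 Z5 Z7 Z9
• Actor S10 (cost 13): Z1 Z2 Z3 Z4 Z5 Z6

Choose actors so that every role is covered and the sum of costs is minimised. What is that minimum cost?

11

S5, S6, S9 together cover every role (S5 ∪ S6 ∪ S9 = {Z1, Z2, Z3, Z4, Z5, Z6, Z7, Z8, Z9, Z10}); total cost 7 + 2 + 2 = 11.
No covering selection has total cost below 11.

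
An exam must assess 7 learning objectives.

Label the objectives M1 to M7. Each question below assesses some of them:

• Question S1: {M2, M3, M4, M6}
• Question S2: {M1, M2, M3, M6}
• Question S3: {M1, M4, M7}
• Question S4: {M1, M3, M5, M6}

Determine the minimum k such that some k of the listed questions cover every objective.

3

Take {S1, S3, S4}. Their union is {M1, M2, M3, M4, M5, M6, M7}, which is all 7 objectives.
Only S4 contains M5, so S4 is forced; the remaining 3 objectives need at least 2 more questions (each remaining question adds at most 2) — so at least 3 questions are needed, and 3 is optimal.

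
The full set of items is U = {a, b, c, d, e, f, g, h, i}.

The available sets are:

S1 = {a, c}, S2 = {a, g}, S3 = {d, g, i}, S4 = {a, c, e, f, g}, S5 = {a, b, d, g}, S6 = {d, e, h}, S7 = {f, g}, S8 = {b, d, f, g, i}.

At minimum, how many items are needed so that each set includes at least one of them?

3

Take T = {a, e, g}. Each listed set contains at least one of these, so T is a hitting set of size 3.
The sets S1, S6, S7 are pairwise disjoint, so any hitting set needs a separate item for each — at least 3. Hence 3 is optimal.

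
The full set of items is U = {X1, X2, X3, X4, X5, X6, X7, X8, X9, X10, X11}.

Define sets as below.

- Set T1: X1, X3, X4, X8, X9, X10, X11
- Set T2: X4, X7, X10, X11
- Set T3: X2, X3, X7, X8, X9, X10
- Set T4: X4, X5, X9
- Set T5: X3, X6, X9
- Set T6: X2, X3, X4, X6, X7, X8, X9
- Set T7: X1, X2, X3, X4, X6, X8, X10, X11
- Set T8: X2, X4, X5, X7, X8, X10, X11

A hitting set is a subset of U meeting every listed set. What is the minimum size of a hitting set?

2

H = {X4, X9} meets every set (each contains at least one member of H), and |H| = 2.
The sets T5, T8 are pairwise disjoint, so any hitting set needs a separate item for each — at least 2. Hence 2 is optimal.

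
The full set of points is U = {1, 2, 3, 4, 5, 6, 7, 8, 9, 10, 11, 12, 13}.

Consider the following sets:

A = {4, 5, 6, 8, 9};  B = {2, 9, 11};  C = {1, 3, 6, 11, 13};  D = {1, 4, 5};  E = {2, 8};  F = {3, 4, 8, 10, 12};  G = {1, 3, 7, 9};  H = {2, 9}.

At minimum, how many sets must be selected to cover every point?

5

B, C, D, F, and G cover everything between them: the union {1, 2, 3, 4, 5, 6, 7, 8, 9, 10, 11, 12, 13} is all of U.
No 4 of the 8 sets cover everything (all 70 combinations miss at least one point), so 5 is optimal.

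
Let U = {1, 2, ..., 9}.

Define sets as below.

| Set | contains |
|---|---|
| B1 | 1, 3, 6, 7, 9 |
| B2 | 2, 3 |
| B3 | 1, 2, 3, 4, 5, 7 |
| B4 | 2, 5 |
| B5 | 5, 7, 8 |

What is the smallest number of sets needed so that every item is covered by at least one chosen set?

B1 and B3 and B5 together: B1 ∪ B3 ∪ B5 = {1, 2, 3, 4, 5, 6, 7, 8, 9} — every item is covered.
Only B3 contains 4, so B3 is forced; the remaining 3 items need at least 2 more sets (each remaining set adds at most 2) — so at least 3 sets are needed, and 3 is optimal.

3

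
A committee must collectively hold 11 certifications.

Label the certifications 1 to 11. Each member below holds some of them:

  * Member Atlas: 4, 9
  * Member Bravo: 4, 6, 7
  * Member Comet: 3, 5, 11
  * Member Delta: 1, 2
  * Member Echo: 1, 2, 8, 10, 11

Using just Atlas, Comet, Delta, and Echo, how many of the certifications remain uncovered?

Union of Atlas, Comet, Delta, Echo = {1, 2, 3, 4, 5, 8, 9, 10, 11}.
Not covered: 6, 7 — 2 certifications.

2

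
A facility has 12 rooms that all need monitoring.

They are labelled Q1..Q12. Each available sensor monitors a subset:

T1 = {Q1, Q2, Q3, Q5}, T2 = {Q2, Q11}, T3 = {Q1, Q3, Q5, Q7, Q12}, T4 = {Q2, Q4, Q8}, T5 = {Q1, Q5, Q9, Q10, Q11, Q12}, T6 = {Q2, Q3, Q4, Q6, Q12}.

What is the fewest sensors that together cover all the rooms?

4

Take {T3, T4, T5, T6}. Their union is {Q1, Q2, Q3, Q4, Q5, Q6, Q7, Q8, Q9, Q10, Q11, Q12}, which is all 12 rooms.
Only T3 contains Q7, so T3 is forced; the remaining 7 rooms need at least 3 more sensors (each remaining sensor adds at most 3) — so at least 4 sensors are needed, and 4 is optimal.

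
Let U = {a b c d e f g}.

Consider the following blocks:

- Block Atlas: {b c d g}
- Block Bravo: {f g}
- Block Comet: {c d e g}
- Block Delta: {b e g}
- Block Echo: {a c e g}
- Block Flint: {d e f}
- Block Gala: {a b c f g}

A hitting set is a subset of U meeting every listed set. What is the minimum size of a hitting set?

2

H = {f, g} meets every block (each contains at least one member of H), and |H| = 2.
No single item lies in every block, so at least 2 are needed and 2 is optimal.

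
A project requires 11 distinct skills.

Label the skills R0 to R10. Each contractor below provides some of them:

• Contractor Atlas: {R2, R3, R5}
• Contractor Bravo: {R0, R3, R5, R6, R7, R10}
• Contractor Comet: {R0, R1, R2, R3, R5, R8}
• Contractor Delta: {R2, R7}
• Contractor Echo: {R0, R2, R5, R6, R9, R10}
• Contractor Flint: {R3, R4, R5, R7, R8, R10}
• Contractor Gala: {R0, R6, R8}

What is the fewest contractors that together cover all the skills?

3

Take {Comet, Echo, Flint}. Their union is {R0, R1, R2, R3, R4, R5, R6, R7, R8, R9, R10}, which is all 11 skills.
Only Comet contains R1, so Comet is forced; the remaining 5 skills need at least 2 more contractors (each remaining contractor adds at most 3) — so at least 3 contractors are needed, and 3 is optimal.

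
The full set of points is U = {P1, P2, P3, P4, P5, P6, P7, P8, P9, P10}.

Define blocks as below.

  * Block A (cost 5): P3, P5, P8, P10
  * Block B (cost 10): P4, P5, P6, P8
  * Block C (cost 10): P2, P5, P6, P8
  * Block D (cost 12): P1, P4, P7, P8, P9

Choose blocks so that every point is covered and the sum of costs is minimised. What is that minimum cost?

27

A, C, D together cover every point (A ∪ C ∪ D = {P1, P2, P3, P4, P5, P6, P7, P8, P9, P10}); total cost 5 + 10 + 12 = 27.
No covering selection has total cost below 27.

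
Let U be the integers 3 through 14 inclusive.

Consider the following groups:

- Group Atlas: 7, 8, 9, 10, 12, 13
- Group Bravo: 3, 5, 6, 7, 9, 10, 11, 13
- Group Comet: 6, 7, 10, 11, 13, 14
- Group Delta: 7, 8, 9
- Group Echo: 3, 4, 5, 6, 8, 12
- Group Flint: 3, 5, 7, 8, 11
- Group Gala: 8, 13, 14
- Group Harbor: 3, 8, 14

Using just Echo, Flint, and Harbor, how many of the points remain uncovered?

Union of Echo, Flint, Harbor = {3, 4, 5, 6, 7, 8, 11, 12, 14}.
Not covered: 9, 10, 13 — 3 points.

3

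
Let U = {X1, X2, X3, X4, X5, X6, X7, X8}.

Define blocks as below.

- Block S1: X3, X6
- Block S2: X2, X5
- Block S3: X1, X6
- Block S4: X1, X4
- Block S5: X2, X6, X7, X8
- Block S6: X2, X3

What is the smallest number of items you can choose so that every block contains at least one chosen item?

3

H = {X1, X2, X3} meets every block (each contains at least one member of H), and |H| = 3.
The blocks S1, S2, S4 are pairwise disjoint, so any hitting set needs a separate item for each — at least 3. Hence 3 is optimal.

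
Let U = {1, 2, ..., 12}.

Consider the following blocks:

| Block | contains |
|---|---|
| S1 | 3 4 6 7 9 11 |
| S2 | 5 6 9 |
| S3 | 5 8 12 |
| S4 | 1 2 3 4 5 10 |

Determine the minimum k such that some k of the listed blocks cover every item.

3

S1 and S3 and S4 together: S1 ∪ S3 ∪ S4 = {1, 2, 3, 4, 5, 6, 7, 8, 9, 10, 11, 12} — every item is covered.
Only S4 contains 1, so S4 is forced; the remaining 6 items need at least 2 more blocks (each remaining block adds at most 4) — so at least 3 blocks are needed, and 3 is optimal.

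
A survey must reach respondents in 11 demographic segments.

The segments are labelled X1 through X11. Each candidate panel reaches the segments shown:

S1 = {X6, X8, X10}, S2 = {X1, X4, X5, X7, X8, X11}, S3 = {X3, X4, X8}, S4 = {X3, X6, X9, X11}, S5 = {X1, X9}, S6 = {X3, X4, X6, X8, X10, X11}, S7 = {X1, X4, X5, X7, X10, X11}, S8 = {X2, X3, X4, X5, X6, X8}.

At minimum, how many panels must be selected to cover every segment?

3

Take {S5, S7, S8}. Their union is {X1, X2, X3, X4, X5, X6, X7, X8, X9, X10, X11}, which is all 11 segments.
Only S8 contains X2, so S8 is forced; the remaining 5 segments need at least 2 more panels (each remaining panel adds at most 4) — so at least 3 panels are needed, and 3 is optimal.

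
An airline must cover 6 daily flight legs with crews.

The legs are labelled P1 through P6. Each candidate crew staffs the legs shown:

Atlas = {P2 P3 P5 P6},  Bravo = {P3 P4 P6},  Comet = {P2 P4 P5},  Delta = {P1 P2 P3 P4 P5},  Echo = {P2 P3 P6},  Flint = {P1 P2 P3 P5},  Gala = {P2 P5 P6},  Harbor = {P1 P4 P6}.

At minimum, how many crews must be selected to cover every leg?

2

Bravo and Flint together: Bravo ∪ Flint = {P1, P2, P3, P4, P5, P6} — every leg is covered.
No single crew has all 6 legs (the largest, Delta, has 5), so 2 is optimal.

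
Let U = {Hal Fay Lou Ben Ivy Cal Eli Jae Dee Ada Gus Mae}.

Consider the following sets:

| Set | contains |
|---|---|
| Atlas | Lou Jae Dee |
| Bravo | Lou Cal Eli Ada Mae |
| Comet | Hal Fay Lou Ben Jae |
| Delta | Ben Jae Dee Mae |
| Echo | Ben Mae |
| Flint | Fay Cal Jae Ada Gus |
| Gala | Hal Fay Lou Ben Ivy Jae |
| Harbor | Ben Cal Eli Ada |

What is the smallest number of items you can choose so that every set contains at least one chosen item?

Take H = {Lou, Cal, Mae}. Each listed set contains at least one of these, so H is a hitting set of size 3.
No choice of 2 items meets every set, so 3 is the minimum.

3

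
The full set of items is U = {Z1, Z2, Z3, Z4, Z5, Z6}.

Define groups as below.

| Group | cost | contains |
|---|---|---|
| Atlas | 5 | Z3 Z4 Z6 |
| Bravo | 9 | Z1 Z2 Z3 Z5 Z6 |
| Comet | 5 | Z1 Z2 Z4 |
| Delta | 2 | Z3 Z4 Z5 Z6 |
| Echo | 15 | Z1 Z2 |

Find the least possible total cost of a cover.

7

Comet, Delta together cover every item (Comet ∪ Delta = {Z1, Z2, Z3, Z4, Z5, Z6}); total cost 5 + 2 = 7.
No covering selection has total cost below 7.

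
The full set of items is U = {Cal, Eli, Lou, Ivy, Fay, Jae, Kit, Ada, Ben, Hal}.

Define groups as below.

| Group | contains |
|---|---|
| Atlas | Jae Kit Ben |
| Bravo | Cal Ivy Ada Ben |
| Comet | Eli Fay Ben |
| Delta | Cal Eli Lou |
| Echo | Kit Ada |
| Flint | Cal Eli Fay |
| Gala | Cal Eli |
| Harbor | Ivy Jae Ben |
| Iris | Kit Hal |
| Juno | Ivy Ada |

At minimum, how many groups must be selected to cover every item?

Atlas and Delta and Flint and Iris and Juno together: Atlas ∪ Delta ∪ Flint ∪ Iris ∪ Juno = {Cal, Eli, Lou, Ivy, Fay, Jae, Kit, Ada, Ben, Hal} — every item is covered.
No 4 of the 10 groups cover everything (all 210 combinations miss at least one item), so 5 is optimal.

5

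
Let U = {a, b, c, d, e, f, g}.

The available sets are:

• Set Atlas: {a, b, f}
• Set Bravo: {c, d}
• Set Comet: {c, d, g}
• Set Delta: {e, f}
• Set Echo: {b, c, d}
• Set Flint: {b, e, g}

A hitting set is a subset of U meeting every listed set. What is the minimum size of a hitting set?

3

Take H = {b, c, e}. Each listed set contains at least one of these, so H is a hitting set of size 3.
No choice of 2 items meets every set, so 3 is the minimum.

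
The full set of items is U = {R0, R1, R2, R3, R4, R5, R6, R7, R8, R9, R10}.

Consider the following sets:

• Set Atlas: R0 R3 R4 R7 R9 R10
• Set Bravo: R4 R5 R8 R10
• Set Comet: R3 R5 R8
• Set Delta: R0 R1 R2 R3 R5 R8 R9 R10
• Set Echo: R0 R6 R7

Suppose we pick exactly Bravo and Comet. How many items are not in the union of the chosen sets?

Union of Bravo, Comet = {R3, R4, R5, R8, R10}.
Not covered: R0, R1, R2, R6, R7, R9 — 6 items.

6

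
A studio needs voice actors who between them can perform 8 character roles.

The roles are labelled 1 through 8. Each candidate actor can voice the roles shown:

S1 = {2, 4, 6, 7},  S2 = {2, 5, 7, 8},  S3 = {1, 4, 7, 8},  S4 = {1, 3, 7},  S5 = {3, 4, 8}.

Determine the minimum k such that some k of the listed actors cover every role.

3

S1 and S2 and S4 together: S1 ∪ S2 ∪ S4 = {1, 2, 3, 4, 5, 6, 7, 8} — every role is covered.
Only S2 contains 5, so S2 is forced; the remaining 4 roles need at least 2 more actors (each remaining actor adds at most 2) — so at least 3 actors are needed, and 3 is optimal.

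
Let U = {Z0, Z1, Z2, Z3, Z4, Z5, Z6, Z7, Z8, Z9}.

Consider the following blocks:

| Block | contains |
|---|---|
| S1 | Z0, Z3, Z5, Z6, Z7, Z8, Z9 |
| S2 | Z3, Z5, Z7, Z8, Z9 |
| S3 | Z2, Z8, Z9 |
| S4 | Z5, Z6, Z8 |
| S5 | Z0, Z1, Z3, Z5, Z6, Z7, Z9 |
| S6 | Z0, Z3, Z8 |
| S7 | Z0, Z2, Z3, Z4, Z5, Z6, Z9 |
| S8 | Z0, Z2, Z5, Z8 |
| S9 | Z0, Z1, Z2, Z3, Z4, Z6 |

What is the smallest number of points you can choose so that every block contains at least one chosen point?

The 2 points {Z0, Z8} hit every block.
No single point lies in every block, so at least 2 are needed and 2 is optimal.

2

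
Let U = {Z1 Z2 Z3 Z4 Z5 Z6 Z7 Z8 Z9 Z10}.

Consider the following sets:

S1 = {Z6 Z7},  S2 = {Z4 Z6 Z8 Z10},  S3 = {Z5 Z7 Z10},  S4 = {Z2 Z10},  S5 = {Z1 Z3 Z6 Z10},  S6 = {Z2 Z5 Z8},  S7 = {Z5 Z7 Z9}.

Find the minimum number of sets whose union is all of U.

4

Take {S2, S5, S6, S7}. Their union is {Z1, Z2, Z3, Z4, Z5, Z6, Z7, Z8, Z9, Z10}, which is all 10 points.
No 3 of the 7 sets cover everything (all 35 combinations miss at least one point), so 4 is optimal.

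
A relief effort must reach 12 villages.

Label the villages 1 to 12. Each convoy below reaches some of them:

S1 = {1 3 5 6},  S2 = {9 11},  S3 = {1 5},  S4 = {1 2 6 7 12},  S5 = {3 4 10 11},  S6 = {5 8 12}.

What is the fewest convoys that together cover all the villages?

4

Take {S2, S4, S5, S6}. Their union is {1, 2, 3, 4, 5, 6, 7, 8, 9, 10, 11, 12}, which is all 12 villages.
Only S6 contains 8, so S6 is forced; the remaining 9 villages need at least 3 more convoys (each remaining convoy adds at most 4) — so at least 4 convoys are needed, and 4 is optimal.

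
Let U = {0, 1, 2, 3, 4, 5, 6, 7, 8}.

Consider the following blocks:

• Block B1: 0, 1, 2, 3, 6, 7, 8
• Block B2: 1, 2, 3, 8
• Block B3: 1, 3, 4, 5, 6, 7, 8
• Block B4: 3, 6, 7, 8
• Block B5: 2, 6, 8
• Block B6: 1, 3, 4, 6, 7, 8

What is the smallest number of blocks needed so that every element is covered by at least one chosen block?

Take {B1, B3}. Their union is {0, 1, 2, 3, 4, 5, 6, 7, 8}, which is all 9 elements.
No single block has all 9 elements (the largest, B1, has 7), so 2 is optimal.

2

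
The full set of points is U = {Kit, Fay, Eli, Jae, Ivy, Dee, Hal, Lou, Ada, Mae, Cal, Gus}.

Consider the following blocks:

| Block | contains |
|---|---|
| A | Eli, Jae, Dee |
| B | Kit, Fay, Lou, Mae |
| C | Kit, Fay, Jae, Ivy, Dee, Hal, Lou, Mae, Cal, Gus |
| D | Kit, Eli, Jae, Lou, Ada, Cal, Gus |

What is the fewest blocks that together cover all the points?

2

C and D together: C ∪ D = {Kit, Fay, Eli, Jae, Ivy, Dee, Hal, Lou, Ada, Mae, Cal, Gus} — every point is covered.
No single block has all 12 points (the largest, C, has 10), so 2 is optimal.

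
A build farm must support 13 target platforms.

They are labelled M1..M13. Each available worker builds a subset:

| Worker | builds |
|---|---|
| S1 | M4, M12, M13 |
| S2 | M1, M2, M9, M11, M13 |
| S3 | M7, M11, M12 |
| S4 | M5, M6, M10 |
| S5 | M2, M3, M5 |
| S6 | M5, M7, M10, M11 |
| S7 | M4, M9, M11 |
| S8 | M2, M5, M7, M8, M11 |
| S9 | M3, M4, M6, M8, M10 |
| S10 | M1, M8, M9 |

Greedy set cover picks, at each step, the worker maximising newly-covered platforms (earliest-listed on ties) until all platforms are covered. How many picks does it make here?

4

Greedy: pick S2 (covers 5 new) → pick S9 (covers 5 new) → pick S3 (covers 2 new) → pick S4 (covers 1 new). Total picks: 4.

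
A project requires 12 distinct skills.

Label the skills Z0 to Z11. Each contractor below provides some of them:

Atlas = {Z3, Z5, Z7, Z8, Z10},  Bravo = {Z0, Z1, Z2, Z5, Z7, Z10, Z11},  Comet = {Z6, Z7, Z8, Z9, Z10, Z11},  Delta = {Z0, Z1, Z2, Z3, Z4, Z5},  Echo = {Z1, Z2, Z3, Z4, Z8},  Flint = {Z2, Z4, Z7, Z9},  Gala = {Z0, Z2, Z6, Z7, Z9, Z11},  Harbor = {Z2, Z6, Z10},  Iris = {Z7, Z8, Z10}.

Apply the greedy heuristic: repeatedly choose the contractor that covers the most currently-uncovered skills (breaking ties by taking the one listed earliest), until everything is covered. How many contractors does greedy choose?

3

Greedy: pick Bravo (covers 7 new) → pick Comet (covers 3 new) → pick Delta (covers 2 new). Total picks: 3.
(The true minimum cover uses only 2 contractors, so greedy is not optimal here.)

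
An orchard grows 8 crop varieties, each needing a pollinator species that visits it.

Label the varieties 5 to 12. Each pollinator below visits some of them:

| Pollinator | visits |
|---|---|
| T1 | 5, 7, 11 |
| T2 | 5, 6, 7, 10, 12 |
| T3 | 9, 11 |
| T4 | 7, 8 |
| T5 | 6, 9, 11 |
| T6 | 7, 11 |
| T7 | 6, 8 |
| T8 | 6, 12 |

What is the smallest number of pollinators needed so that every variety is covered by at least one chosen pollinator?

T2 and T3 and T4 together: T2 ∪ T3 ∪ T4 = {5, 6, 7, 8, 9, 10, 11, 12} — every variety is covered.
Only T2 contains 10, so T2 is forced; the remaining 3 varieties need at least 2 more pollinators (each remaining pollinator adds at most 2) — so at least 3 pollinators are needed, and 3 is optimal.

3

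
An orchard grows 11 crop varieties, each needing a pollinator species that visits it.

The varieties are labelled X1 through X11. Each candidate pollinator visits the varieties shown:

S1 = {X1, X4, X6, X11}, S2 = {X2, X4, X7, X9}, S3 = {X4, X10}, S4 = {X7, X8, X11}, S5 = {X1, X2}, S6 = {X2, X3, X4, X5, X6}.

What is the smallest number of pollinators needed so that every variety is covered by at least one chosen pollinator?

5

Take {S1, S2, S3, S4, S6}. Their union is {X1, X2, X3, X4, X5, X6, X7, X8, X9, X10, X11}, which is all 11 varieties.
No 4 of the 6 pollinators cover everything (all 15 combinations miss at least one variety), so 5 is optimal.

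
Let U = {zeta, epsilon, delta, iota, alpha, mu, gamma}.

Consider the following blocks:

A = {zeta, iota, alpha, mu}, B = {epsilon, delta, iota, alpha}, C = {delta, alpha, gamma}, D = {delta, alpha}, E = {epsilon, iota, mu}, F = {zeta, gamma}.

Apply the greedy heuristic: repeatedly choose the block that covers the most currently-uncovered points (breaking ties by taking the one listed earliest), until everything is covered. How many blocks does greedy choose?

3

Greedy: pick A (covers 4 new) → pick B (covers 2 new) → pick C (covers 1 new). Total picks: 3.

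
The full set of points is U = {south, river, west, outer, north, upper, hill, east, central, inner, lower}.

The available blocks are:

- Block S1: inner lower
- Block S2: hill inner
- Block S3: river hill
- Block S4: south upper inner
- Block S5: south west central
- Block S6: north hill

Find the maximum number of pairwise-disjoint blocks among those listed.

3

S1, S3, S5 are pairwise disjoint (S1={inner,lower}; S3={river,hill}; S5={south,west,central}).
Every remaining block overlaps one of these, and no 4 of the listed blocks are pairwise disjoint, so 3 is the maximum.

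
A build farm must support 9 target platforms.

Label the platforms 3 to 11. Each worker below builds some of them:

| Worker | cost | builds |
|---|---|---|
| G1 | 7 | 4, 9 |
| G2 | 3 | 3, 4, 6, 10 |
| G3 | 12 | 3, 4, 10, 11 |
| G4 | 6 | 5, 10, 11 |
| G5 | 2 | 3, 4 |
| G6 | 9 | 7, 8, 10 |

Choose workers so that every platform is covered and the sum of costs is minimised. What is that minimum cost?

25

G1, G2, G4, G6 together cover every platform (G1 ∪ G2 ∪ G4 ∪ G6 = {3, 4, 5, 6, 7, 8, 9, 10, 11}); total cost 7 + 3 + 6 + 9 = 25.
No covering selection has total cost below 25.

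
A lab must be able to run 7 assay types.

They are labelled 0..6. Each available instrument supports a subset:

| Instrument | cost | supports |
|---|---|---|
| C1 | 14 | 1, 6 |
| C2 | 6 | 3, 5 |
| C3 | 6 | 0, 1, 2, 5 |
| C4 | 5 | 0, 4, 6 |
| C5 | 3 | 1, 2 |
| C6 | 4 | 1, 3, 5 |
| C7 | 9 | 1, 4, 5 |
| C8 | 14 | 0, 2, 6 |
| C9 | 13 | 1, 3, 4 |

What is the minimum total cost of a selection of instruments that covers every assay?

C4, C5, C6 together cover every assay (C4 ∪ C5 ∪ C6 = {0, 1, 2, 3, 4, 5, 6}); total cost 5 + 3 + 4 = 12.
No covering selection has total cost below 12.

12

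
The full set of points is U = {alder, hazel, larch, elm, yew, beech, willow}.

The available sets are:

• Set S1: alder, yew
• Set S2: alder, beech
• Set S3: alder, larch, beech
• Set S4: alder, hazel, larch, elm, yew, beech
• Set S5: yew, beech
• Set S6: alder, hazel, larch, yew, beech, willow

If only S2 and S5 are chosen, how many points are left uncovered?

4

Union of S2, S5 = {alder, yew, beech}.
Not covered: hazel, larch, elm, willow — 4 points.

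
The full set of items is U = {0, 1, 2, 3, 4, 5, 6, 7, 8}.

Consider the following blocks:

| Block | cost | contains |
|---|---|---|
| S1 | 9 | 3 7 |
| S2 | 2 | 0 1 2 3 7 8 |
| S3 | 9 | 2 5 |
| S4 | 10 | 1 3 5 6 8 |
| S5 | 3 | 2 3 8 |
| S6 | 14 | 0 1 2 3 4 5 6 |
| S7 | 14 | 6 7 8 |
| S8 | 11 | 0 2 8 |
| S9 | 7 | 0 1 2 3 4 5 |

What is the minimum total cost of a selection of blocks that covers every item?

16

S2, S6 together cover every item (S2 ∪ S6 = {0, 1, 2, 3, 4, 5, 6, 7, 8}); total cost 2 + 14 = 16.
The greedy pick S2, S9, S4 costs 19; no covering selection beats 16.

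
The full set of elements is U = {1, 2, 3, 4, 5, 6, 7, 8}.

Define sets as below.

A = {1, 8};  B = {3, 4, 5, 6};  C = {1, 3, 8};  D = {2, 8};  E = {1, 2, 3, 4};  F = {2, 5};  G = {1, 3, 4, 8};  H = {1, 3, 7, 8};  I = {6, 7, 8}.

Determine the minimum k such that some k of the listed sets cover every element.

Take {B, E, I}. Their union is {1, 2, 3, 4, 5, 6, 7, 8}, which is all 8 elements.
No 2 of the 9 sets cover everything (all 36 combinations miss at least one element), so 3 is optimal.

3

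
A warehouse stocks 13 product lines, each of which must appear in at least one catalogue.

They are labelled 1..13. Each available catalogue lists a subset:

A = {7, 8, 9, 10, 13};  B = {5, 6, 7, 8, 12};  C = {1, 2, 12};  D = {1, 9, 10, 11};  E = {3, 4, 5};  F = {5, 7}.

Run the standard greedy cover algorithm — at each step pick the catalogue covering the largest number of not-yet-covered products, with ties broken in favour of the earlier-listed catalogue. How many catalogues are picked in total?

Greedy: pick A (covers 5 new) → pick B (covers 3 new) → pick C (covers 2 new) → pick E (covers 2 new) → pick D (covers 1 new). Total picks: 5.

5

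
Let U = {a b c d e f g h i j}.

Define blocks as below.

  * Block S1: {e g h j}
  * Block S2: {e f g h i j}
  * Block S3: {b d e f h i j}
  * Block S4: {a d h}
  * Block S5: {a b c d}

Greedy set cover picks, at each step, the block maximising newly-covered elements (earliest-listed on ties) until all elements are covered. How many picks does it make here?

Greedy: pick S3 (covers 7 new) → pick S5 (covers 2 new) → pick S1 (covers 1 new). Total picks: 3.
(The true minimum cover uses only 2 blocks, so greedy is not optimal here.)

3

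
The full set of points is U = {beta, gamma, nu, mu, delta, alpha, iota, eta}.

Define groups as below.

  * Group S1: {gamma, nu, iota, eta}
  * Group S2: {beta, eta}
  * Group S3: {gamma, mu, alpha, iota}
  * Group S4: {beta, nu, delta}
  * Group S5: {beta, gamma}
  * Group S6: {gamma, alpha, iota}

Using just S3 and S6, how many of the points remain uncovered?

Union of S3, S6 = {gamma, mu, alpha, iota}.
Not covered: beta, nu, delta, eta — 4 points.

4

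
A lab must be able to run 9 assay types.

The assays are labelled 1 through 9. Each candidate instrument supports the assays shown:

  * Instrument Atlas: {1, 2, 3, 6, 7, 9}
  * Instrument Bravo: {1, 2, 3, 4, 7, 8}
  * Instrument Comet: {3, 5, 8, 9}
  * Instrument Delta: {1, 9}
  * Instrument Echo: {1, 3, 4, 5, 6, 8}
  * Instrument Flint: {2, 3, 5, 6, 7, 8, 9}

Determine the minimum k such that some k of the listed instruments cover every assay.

2

Take {Bravo, Flint}. Their union is {1, 2, 3, 4, 5, 6, 7, 8, 9}, which is all 9 assays.
No single instrument has all 9 assays (the largest, Flint, has 7), so 2 is optimal.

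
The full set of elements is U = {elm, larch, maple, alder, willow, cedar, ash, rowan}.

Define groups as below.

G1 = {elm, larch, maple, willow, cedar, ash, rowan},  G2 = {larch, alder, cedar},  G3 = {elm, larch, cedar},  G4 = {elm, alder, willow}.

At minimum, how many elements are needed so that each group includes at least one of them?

2

H = {elm, alder} meets every group (each contains at least one member of H), and |H| = 2.
No single element lies in every group, so at least 2 are needed and 2 is optimal.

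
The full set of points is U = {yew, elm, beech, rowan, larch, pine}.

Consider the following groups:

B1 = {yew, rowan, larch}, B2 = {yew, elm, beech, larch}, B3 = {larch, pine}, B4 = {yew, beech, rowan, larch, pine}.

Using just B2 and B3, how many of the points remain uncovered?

Union of B2, B3 = {yew, elm, beech, larch, pine}.
Not covered: rowan — 1 point.

1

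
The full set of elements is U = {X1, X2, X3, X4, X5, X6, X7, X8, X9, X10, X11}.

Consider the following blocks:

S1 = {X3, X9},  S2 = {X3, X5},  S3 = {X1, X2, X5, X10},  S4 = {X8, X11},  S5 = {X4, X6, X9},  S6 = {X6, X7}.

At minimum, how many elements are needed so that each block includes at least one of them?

The 4 elements {X5, X6, X9, X11} hit every block.
The blocks S1, S3, S4, S6 are pairwise disjoint, so any hitting set needs a separate element for each — at least 4. Hence 4 is optimal.

4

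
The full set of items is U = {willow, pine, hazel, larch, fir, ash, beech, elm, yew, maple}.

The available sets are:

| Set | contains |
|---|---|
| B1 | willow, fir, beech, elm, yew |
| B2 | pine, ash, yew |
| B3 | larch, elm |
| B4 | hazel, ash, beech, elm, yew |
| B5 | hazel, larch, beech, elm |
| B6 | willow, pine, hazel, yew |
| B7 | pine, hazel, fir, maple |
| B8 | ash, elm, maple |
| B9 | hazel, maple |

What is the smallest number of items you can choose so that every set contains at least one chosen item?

The 3 items {hazel, elm, yew} hit every set.
The sets B2, B3, B9 are pairwise disjoint, so any hitting set needs a separate item for each — at least 3. Hence 3 is optimal.

3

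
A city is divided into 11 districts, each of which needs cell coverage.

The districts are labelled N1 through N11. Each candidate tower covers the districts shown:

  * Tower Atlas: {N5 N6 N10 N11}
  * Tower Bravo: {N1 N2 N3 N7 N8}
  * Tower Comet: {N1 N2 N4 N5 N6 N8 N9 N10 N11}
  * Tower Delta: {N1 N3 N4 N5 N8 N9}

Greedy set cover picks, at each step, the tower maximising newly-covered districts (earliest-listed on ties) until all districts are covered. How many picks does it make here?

Greedy: pick Comet (covers 9 new) → pick Bravo (covers 2 new). Total picks: 2.

2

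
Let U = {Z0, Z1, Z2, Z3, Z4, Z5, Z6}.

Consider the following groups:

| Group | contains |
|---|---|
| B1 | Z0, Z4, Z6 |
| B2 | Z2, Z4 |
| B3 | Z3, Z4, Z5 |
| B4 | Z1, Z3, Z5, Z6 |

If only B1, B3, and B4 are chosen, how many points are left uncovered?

1

Union of B1, B3, B4 = {Z0, Z1, Z3, Z4, Z5, Z6}.
Not covered: Z2 — 1 point.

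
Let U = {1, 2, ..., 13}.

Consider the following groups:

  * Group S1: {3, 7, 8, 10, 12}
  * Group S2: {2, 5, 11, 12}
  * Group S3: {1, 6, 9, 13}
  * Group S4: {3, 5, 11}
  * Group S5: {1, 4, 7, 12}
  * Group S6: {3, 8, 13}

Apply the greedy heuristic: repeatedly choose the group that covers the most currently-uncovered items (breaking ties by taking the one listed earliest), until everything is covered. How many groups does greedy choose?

4

Greedy: pick S1 (covers 5 new) → pick S3 (covers 4 new) → pick S2 (covers 3 new) → pick S5 (covers 1 new). Total picks: 4.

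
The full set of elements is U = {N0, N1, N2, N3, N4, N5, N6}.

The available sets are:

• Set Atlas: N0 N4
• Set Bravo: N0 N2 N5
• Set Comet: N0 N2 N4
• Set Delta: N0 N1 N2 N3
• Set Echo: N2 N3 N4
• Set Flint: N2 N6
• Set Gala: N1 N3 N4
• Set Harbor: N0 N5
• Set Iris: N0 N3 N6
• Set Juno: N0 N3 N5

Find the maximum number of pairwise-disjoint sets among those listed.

Flint, Gala, Harbor are pairwise disjoint (Flint={N2,N6}; Gala={N1,N3,N4}; Harbor={N0,N5}).
Every remaining set overlaps one of these, and no 4 of the listed sets are pairwise disjoint, so 3 is the maximum.

3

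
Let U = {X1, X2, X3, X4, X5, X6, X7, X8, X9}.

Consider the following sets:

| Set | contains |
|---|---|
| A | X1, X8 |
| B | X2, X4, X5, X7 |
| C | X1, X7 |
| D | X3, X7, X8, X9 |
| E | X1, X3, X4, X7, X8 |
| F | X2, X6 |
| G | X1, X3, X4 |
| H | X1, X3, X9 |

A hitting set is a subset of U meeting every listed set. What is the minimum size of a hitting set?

T = {X1, X6, X7} meets every set (each contains at least one member of T), and |T| = 3.
No choice of 2 elements meets every set, so 3 is the minimum.

3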